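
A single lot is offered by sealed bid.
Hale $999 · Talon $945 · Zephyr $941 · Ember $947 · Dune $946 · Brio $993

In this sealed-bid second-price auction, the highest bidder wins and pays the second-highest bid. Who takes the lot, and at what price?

Hale pays $993

Bids in order: 999 (Hale) > 993 (Brio) > 947 (Ember) > 946 (Dune) > 945 (Talon) > 941 (Zephyr)
Second-price: Hale pays Brio's bid of $993.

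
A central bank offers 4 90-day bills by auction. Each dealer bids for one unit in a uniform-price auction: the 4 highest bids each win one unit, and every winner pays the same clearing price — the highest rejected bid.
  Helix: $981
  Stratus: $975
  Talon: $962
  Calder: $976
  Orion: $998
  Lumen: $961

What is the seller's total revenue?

Total revenue: $3,848

Sorting: 998 (Orion), 981 (Helix), 976 (Calder), 975 (Stratus), 962 (Talon), 961 (Lumen)
The 4 highest are Orion, Helix, Calder, Stratus.
Highest unsuccessful bid: $962 → clearing price.
Total revenue = 4 × $962 = $3,848.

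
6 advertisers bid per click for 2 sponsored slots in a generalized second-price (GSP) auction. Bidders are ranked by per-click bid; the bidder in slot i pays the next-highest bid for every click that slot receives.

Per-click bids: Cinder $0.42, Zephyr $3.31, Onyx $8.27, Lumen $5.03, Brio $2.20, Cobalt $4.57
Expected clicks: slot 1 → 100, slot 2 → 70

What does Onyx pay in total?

Per-click bids in order: $8.27 (Onyx) > $5.03 (Lumen) > $4.57 (Cobalt) > …
Onyx holds slot 1 → pays next bid $5.03 × 100 clicks = $503.00.

Onyx pays $503.00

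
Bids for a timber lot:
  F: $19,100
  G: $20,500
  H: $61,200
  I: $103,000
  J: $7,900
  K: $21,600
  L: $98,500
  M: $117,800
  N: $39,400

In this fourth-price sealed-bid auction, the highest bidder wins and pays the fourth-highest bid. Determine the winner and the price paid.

Bids in order: 117,800 (M) > 103,000 (I) > 98,500 (L) > 61,200 (H) > 39,400 (N) > 21,600 (K) > …
M wins; payment is bid #4 in the ranking = $61,200.

M pays $61,200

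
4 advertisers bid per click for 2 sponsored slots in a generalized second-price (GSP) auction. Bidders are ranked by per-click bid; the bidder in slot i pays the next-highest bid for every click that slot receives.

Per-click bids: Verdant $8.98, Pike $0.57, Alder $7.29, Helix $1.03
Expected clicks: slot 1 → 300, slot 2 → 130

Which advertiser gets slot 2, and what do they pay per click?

Alder; $1.03 per click

Sorting advertisers: $8.98 (Verdant) > $7.29 (Alder) > $1.03 (Helix) > …
Slot 2 goes to the second-ranked bidder, Alder, who pays the next bid down: $1.03/click.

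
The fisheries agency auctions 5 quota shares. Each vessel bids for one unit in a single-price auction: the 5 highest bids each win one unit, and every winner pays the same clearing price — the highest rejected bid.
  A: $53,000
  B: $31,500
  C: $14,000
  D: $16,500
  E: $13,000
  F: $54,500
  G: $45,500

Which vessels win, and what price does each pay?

Sorting: 54,500 (F), 53,000 (A), 45,500 (G), 31,500 (B), 16,500 (D), 14,000 (C), 13,000 (E)
Top 5: F, A, G, B, D.
Clearing price = highest rejected bid = $14,000.

F, A, G, B, D; each pays $14,000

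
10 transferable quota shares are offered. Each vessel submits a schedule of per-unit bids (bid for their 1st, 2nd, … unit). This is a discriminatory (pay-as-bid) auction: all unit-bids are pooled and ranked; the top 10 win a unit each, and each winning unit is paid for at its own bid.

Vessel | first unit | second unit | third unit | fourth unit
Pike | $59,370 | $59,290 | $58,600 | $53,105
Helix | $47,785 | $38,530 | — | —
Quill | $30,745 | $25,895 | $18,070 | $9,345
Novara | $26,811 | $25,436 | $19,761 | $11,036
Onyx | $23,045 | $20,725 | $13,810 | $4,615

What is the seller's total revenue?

Total revenue: $425,567

All unit-bids, highest first — top 10: 59,370 (Pike-1), 59,290 (Pike-2), 58,600 (Pike-3), 53,105 (Pike-4), 47,785 (Helix-1), 38,530 (Helix-2), 30,745 (Quill-1), 26,811 (Novara-1), 25,895 (Quill-2), 25,436 (Novara-2)
Next rejected bid: $23,045 (not a price — pay-as-bid).
Each winning unit pays its own bid.
Revenue = 59,370 + 59,290 + 58,600 + 53,105 + 47,785 + 38,530 + 30,745 + 26,811 + 25,895 + 25,436 = $425,567.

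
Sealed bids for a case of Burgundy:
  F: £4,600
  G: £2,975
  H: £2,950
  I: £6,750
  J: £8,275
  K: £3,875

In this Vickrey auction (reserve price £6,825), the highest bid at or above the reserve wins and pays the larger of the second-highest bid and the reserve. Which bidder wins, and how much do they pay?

J pays £6,825

Sorting bids: 8,275 (J) > 6,750 (I) > 4,600 (F) > 3,875 (K) > 2,975 (G) > 2,950 (H)
Highest eligible bid: J at £8,275.
Second-highest bid £6,750 is below the reserve £6,825, so the reserve binds → payment £6,825.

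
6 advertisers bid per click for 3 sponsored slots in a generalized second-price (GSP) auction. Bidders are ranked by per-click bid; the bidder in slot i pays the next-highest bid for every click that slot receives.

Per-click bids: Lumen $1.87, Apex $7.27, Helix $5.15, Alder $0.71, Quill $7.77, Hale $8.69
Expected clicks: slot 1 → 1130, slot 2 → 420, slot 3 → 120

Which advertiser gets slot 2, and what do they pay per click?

Per-click bids in order: $8.69 (Hale) > $7.77 (Quill) > $7.27 (Apex) > $5.15 (Helix) > …
Slot 2 goes to the second-ranked bidder, Quill, who pays the next bid down: $7.27/click.

Quill; $7.27 per click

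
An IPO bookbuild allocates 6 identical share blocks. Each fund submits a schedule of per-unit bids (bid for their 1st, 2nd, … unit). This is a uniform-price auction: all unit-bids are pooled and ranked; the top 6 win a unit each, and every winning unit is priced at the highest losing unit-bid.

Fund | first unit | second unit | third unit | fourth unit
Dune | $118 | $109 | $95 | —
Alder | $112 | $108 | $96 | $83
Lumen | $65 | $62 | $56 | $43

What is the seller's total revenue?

All unit-bids, highest first — top 6: 118 (Dune-1), 112 (Alder-1), 109 (Dune-2), 108 (Alder-2), 96 (Alder-3), 95 (Dune-3)
First bid not allocated: $83.
Allocation: Alder 3, Dune 3. Every unit priced at $83.
Revenue = 6 × 83 = $498.

Total revenue: $498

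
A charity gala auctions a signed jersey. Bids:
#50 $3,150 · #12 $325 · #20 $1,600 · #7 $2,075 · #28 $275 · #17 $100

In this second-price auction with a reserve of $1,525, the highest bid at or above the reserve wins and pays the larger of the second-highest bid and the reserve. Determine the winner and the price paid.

#50 pays $2,075

Second-price auction with a reserve of $1,525: the highest bid at or above the reserve wins and pays the larger of the second-highest bid and the reserve.
Bids in order: 3,150 (#50) > 2,075 (#7) > 1,600 (#20) > 325 (#12) > 275 (#28) > 100 (#17)
#50 has the top bid at or above the reserve ($3,150).
max(second-highest $2,075, reserve $1,525) = $2,075; the reserve does not bind.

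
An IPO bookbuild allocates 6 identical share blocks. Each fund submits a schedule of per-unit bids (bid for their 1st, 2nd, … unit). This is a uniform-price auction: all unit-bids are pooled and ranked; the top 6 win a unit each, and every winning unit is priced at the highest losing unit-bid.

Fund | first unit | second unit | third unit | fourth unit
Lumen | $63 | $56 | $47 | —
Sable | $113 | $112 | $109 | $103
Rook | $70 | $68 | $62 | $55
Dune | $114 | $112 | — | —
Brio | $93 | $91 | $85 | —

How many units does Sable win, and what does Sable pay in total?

Sable: 4 units, pays $372

All unit-bids, highest first — top 6: 114 (Dune-1), 113 (Sable-1), 112 (Sable-2), 112 (Dune-2), 109 (Sable-3), 103 (Sable-4)
Highest rejected unit-bid = $93.
Sable wins 4 unit(s) at $93 each.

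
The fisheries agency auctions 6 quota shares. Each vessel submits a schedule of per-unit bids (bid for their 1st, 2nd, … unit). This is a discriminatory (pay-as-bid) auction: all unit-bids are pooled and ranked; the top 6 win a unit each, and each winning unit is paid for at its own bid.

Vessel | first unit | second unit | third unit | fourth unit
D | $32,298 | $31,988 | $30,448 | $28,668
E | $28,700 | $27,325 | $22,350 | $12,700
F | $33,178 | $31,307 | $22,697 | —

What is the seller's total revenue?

Total revenue: $187,919

All unit-bids, highest first — top 6: 33,178 (F-1), 32,298 (D-1), 31,988 (D-2), 31,307 (F-2), 30,448 (D-3), 28,700 (E-1)
Next rejected bid: $28,668 (not a price — pay-as-bid).
Each winning unit pays its own bid.
Revenue = 33,178 + 32,298 + 31,988 + 31,307 + 30,448 + 28,700 = $187,919.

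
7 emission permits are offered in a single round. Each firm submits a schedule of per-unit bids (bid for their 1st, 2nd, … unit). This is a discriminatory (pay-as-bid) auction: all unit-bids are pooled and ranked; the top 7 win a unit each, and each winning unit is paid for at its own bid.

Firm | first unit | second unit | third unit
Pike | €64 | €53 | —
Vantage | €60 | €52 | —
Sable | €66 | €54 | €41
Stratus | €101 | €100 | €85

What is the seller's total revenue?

Merging the schedules and taking the best 7: 101 (Stratus-1), 100 (Stratus-2), 85 (Stratus-3), 66 (Sable-1), 64 (Pike-1), 60 (Vantage-1), 54 (Sable-2)
Next rejected bid: €53 (not a price — pay-as-bid).
Each winning unit pays its own bid.
Revenue = 101 + 100 + 85 + 66 + 64 + 60 + 54 = €530.

Total revenue: €530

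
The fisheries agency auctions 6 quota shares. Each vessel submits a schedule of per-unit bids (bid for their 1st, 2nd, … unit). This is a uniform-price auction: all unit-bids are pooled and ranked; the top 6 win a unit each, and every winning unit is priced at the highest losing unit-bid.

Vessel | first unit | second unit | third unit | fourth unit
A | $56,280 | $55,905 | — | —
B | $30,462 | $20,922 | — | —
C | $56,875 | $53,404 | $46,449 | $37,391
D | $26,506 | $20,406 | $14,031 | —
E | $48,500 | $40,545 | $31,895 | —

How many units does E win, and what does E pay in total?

E: 1 unit, pays $40,545

Pooled unit-bids ranked (top 6): 56,875 (C-1), 56,280 (A-1), 55,905 (A-2), 53,404 (C-2), 48,500 (E-1), 46,449 (C-3)
Highest rejected unit-bid = $40,545.
E wins 1 unit(s) at $40,545 each.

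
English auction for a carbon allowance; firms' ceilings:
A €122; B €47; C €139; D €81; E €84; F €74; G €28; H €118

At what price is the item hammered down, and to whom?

C wins at €122

Rule: the price rises until one bidder remains; the winner pays the price at which the last rival dropped out.
Sorting limits: 139 (C) > 122 (A) > 118 (H) > 84 (E) > 81 (D) > 74 (F) > …
A is the last rival to drop out, at €122; C remains and wins at that price.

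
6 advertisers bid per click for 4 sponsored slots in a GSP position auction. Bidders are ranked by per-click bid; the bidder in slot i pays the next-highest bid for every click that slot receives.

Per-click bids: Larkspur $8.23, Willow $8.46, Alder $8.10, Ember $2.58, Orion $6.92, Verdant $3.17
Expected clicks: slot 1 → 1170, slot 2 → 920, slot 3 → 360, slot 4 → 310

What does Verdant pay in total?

Ranked by bid: $8.46 (Willow) > $8.23 (Larkspur) > $8.10 (Alder) > $6.92 (Orion) > $3.17 (Verdant) > …
Verdant ranks below slot 4 → no slot, pays nothing.

Verdant pays $0.00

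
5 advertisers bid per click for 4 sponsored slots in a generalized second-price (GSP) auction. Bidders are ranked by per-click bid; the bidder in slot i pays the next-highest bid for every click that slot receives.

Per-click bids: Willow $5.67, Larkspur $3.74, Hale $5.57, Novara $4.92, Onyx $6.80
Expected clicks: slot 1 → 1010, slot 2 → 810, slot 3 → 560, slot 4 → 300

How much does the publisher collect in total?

Total revenue: $14115.60

Sorting advertisers: $6.80 (Onyx) > $5.67 (Willow) > $5.57 (Hale) > $4.92 (Novara) > $3.74 (Larkspur)
Slot 1: Onyx pays $5.67 × 1010 = $5726.70
Slot 2: Willow pays $5.57 × 810 = $4511.70
Slot 3: Hale pays $4.92 × 560 = $2755.20
Slot 4: Novara pays $3.74 × 300 = $1122.00
Total = $14115.60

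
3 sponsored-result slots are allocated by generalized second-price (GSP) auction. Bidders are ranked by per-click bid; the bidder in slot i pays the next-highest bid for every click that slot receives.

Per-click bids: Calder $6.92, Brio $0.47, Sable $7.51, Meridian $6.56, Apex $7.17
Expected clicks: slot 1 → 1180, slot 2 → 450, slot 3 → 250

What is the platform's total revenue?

Total revenue: $13214.60

Ranked by bid: $7.51 (Sable) > $7.17 (Apex) > $6.92 (Calder) > $6.56 (Meridian) > …
Slot 1: Sable pays $7.17 × 1180 = $8460.60
Slot 2: Apex pays $6.92 × 450 = $3114.00
Slot 3: Calder pays $6.56 × 250 = $1640.00
Total = $13214.60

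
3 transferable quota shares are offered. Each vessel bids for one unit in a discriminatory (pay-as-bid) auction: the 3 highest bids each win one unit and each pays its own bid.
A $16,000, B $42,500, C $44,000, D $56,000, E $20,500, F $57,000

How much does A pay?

A pays $0

Sorting: 57,000 (F), 56,000 (D), 44,000 (C), 42,500 (B), 20,500 (E), …
Winners (3 units): F, D, C.
A does not win → $0.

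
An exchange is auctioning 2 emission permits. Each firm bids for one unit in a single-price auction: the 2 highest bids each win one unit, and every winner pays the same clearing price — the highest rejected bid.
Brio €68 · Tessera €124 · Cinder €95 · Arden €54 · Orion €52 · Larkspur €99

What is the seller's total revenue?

Sorting: 124 (Tessera), 99 (Larkspur), 95 (Cinder), 68 (Brio), …
Winners (2 units): Tessera, Larkspur.
Highest unsuccessful bid: €95 → clearing price.
Total revenue = 2 × €95 = €190.

Total revenue: €190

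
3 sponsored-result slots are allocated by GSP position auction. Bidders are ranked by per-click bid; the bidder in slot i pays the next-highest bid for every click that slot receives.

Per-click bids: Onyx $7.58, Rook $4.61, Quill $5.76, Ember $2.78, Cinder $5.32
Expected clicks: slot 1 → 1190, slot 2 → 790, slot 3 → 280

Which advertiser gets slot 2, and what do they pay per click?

Quill; $5.32 per click

Ranked by bid: $7.58 (Onyx) > $5.76 (Quill) > $5.32 (Cinder) > $4.61 (Rook) > …
Slot 2 goes to the second-ranked bidder, Quill, who pays the next bid down: $5.32/click.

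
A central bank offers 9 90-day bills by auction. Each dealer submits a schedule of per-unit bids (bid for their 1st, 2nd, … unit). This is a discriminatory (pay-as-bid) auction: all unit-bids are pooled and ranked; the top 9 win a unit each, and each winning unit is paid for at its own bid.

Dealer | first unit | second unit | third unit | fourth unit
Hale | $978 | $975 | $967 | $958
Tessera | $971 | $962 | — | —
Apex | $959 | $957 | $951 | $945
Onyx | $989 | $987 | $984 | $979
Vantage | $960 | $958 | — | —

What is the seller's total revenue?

Total revenue: $8,792

All unit-bids, highest first — top 9: 989 (Onyx-1), 987 (Onyx-2), 984 (Onyx-3), 979 (Onyx-4), 978 (Hale-1), 975 (Hale-2), 971 (Tessera-1), 967 (Hale-3), 962 (Tessera-2)
Next rejected bid: $960 (not a price — pay-as-bid).
Each winning unit pays its own bid.
Revenue = 989 + 987 + 984 + 979 + 978 + 975 + 971 + 967 + 962 = $8,792.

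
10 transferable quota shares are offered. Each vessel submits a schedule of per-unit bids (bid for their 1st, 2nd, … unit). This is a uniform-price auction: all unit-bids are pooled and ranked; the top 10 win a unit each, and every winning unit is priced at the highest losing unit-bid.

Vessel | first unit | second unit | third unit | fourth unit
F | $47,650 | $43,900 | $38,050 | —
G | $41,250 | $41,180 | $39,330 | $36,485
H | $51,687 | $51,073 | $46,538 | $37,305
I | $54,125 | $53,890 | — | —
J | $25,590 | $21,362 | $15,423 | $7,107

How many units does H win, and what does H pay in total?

Pooled unit-bids ranked (top 10): 54,125 (I-1), 53,890 (I-2), 51,687 (H-1), 51,073 (H-2), 47,650 (F-1), 46,538 (H-3), 43,900 (F-2), 41,250 (G-1), 41,180 (G-2), 39,330 (G-3)
The (k+1)-th unit-bid is $38,050.
H wins 3 unit(s) at $38,050 each.

H: 3 units, pays $114,150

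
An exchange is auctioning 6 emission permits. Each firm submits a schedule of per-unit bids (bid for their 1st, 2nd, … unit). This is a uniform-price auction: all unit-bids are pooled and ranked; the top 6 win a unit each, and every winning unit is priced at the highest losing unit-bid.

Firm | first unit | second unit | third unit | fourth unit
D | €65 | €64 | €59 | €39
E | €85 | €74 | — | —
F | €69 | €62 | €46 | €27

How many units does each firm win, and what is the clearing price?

Merging the schedules and taking the best 6: 85 (E-1), 74 (E-2), 69 (F-1), 65 (D-1), 64 (D-2), 62 (F-2)
First bid not allocated: €59.
Allocation: D 2, E 2, F 2.

D 2, E 2, F 2; clearing price €59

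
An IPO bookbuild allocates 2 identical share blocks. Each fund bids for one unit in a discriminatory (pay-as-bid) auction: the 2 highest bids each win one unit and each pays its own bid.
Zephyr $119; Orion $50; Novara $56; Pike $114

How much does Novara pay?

Novara pays $0

Bids ranked high→low: 119 (Zephyr), 114 (Pike), 56 (Novara), 50 (Orion)
Top 2: Zephyr, Pike.
Novara does not win → $0.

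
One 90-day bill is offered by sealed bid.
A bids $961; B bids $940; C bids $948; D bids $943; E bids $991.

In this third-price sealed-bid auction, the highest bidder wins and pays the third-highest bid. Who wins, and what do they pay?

Rule: the highest bidder wins and pays the third-highest bid.
Bids ranked: 991 (E) > 961 (A) > 948 (C) > 943 (D) > 940 (B)
E is highest; pays the third-highest bid, $948.

E pays $948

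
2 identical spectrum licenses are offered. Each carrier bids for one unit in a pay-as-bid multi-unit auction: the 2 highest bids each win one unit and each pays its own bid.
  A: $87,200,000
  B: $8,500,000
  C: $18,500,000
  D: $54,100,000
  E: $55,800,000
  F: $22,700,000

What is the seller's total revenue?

Bids ranked high→low: 87,200,000 (A), 55,800,000 (E), 54,100,000 (D), 22,700,000 (F), …
Top 2: A, E.
Total revenue = 87,200,000 + 55,800,000 = $143,000,000.

Total revenue: $143,000,000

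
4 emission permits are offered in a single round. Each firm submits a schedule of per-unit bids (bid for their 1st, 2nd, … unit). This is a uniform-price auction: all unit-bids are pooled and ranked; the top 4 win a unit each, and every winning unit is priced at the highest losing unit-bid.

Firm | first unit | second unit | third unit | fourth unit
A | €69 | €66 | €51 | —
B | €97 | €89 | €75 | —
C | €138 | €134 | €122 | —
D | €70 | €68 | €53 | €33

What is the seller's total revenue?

Pooled unit-bids ranked (top 4): 138 (C-1), 134 (C-2), 122 (C-3), 97 (B-1)
The (k+1)-th unit-bid is €89.
Allocation: B 1, C 3. Every unit priced at €89.
Revenue = 4 × 89 = €356.

Total revenue: €356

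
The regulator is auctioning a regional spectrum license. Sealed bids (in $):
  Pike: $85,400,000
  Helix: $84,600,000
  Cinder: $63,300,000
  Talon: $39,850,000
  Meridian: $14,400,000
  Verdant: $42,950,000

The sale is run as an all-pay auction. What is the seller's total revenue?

Total revenue: $330,500,000

Rule: the highest bidder wins the item, but every bidder pays their own bid.
Bids in order: 85,400,000 (Pike) > 84,600,000 (Helix) > 63,300,000 (Cinder) > 42,950,000 (Verdant) > 39,850,000 (Talon) > 14,400,000 (Meridian)
Pike wins with the top bid; all bids are sunk regardless.
Every bidder forfeits their bid regardless of winning.
Revenue = 85,400,000 + 84,600,000 + 63,300,000 + 39,850,000 + 14,400,000 + 42,950,000 = $330,500,000.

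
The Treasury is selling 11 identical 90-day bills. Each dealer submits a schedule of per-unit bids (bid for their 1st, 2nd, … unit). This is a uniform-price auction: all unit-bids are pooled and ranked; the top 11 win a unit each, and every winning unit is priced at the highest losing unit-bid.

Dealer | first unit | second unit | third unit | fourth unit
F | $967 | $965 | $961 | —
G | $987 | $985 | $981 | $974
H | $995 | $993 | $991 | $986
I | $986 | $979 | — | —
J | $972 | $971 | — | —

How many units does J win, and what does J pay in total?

J: 1 unit, pays $971

Pooled unit-bids ranked (top 11): 995 (H-1), 993 (H-2), 991 (H-3), 987 (G-1), 986 (H-4), 986 (I-1), 985 (G-2), 981 (G-3), 979 (I-2), 974 (G-4), 972 (J-1)
The (k+1)-th unit-bid is $971.
J wins 1 unit(s) at $971 each.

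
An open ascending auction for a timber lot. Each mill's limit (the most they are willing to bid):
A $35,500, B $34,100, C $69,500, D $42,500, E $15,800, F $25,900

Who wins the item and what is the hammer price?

Sorting limits: 69,500 (C) > 42,500 (D) > 35,500 (A) > 34,100 (B) > 25,900 (F) > 15,800 (E)
D is the last rival to drop out, at $42,500; C remains and wins at that price.

C wins at $42,500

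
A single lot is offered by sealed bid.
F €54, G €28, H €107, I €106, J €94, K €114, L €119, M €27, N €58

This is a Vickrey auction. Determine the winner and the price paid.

L pays €114

Rule: the highest bidder wins and pays the second-highest bid.
Bids in order: 119 (L) > 114 (K) > 107 (H) > 106 (I) > 94 (J) > 58 (N) > …
Second-price: L pays K's bid of €114.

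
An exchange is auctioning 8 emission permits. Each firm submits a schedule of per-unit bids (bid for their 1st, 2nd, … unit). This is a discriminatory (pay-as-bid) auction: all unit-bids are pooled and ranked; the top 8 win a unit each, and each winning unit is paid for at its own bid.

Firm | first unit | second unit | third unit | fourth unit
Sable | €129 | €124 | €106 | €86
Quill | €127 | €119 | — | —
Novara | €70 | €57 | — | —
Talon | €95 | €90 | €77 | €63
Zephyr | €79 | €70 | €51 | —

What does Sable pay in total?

Sable pays €445

Merging the schedules and taking the best 8: 129 (Sable-1), 127 (Quill-1), 124 (Sable-2), 119 (Quill-2), 106 (Sable-3), 95 (Talon-1), 90 (Talon-2), 86 (Sable-4)
Next rejected bid: €79 (not a price — pay-as-bid).
Sable's winning unit-bids: 129 + 124 + 106 + 86 = €445.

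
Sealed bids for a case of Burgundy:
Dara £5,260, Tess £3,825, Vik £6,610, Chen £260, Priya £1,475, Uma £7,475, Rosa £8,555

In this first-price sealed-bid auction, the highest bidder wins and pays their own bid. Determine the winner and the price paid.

Rosa pays £8,555

Bids in order: 8,555 (Rosa) > 7,475 (Uma) > 6,610 (Vik) > 5,260 (Dara) > 3,825 (Tess) > 1,475 (Priya) > …
Rosa is highest → pays own bid, £8,555.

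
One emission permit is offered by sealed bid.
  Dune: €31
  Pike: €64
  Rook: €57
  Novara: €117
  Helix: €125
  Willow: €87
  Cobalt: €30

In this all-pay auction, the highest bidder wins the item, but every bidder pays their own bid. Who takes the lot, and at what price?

Sorting bids: 125 (Helix) > 117 (Novara) > 87 (Willow) > 64 (Pike) > 57 (Rook) > 31 (Dune) > …
Helix is highest and takes the item; every bidder forfeits their bid.

Helix pays €125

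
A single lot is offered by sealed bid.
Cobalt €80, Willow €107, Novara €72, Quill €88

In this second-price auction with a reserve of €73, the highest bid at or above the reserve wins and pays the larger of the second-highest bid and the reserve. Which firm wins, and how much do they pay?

Second-price auction with a reserve of €73: the highest bid at or above the reserve wins and pays the larger of the second-highest bid and the reserve.
Bids in order: 107 (Willow) > 88 (Quill) > 80 (Cobalt) > 72 (Novara)
Highest eligible bid: Willow at €107.
Second-highest bid €88 exceeds the reserve €73 → payment €88.

Willow pays €88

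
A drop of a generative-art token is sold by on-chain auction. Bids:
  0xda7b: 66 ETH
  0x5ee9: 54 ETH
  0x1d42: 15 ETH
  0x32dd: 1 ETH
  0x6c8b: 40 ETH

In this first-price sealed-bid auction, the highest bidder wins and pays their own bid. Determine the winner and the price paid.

Bids ranked: 66 (0xda7b) > 54 (0x5ee9) > 40 (0x6c8b) > 15 (0x1d42) > 1 (0x32dd)
0xda7b is highest → pays own bid, 66 ETH.

0xda7b pays 66 ETH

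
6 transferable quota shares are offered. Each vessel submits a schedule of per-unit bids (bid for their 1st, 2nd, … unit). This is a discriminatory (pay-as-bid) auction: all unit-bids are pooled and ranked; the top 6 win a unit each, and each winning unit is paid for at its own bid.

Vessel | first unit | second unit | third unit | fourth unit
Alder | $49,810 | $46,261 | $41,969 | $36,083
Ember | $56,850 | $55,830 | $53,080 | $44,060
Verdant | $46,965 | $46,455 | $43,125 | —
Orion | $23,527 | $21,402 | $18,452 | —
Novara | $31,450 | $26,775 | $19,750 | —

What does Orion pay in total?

Orion pays $0

Merging the schedules and taking the best 6: 56,850 (Ember-1), 55,830 (Ember-2), 53,080 (Ember-3), 49,810 (Alder-1), 46,965 (Verdant-1), 46,455 (Verdant-2)
Next rejected bid: $46,261 (not a price — pay-as-bid).
Orion wins no units.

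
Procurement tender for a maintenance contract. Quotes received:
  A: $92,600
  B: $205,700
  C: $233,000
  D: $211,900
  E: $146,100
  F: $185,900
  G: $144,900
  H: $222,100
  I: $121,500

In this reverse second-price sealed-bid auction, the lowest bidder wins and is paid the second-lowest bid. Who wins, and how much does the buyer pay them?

A is paid $121,500

Rule: the lowest bidder wins and is paid the second-lowest bid.
Bids in order: 92,600 (A) < 121,500 (I) < 144,900 (G) < 146,100 (E) < 185,900 (F) < 205,700 (B) < …
Second-price: A is paid I's bid of $121,500.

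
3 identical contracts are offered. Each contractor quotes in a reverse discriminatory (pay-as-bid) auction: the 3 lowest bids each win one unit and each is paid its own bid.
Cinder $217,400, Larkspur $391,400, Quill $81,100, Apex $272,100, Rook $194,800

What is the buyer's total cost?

Total cost: $493,300

Bids ranked low→high: 81,100 (Quill), 194,800 (Rook), 217,400 (Cinder), 272,100 (Apex), 391,400 (Larkspur)
The 3 lowest are Quill, Rook, Cinder.
Total cost = 81,100 + 194,800 + 217,400 = $493,300.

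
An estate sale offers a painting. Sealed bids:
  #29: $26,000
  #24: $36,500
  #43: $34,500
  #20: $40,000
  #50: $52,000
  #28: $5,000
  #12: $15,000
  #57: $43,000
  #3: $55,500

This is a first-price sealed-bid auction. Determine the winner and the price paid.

#3 pays $55,500

First-price sealed-bid auction: the highest bidder wins and pays their own bid.
Sorting bids: 55,500 (#3) > 52,000 (#50) > 43,000 (#57) > 40,000 (#20) > 36,500 (#24) > 34,500 (#43) > …
#3 is highest → pays own bid, $55,500.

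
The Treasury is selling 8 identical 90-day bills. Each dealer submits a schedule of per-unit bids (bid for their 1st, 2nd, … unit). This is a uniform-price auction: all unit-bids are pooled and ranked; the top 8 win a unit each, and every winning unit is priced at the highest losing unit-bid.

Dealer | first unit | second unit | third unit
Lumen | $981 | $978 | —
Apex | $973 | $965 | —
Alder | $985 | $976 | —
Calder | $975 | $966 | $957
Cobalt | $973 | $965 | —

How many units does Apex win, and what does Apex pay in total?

All unit-bids, highest first — top 8: 985 (Alder-1), 981 (Lumen-1), 978 (Lumen-2), 976 (Alder-2), 975 (Calder-1), 973 (Apex-1), 973 (Cobalt-1), 966 (Calder-2)
The (k+1)-th unit-bid is $965.
Apex wins 1 unit(s) at $965 each.

Apex: 1 unit, pays $965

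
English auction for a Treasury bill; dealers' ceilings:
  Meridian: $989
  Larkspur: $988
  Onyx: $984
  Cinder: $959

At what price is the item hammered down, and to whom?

Sorting limits: 989 (Meridian) > 988 (Larkspur) > 984 (Onyx) > 959 (Cinder)
Once the price passes $988, only Meridian is left; the hammer falls at Larkspur's limit of $988.

Meridian wins at $988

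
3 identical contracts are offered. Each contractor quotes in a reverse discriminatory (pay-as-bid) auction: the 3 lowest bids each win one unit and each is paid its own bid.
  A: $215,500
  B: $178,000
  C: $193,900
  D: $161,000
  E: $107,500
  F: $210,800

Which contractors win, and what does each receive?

Bids ranked low→high: 107,500 (E), 161,000 (D), 178,000 (B), 193,900 (C), 210,800 (F), …
Lowest 3: E, D, B.
Each winner is paid its own bid: E $107,500, D $161,000, B $178,000.

E $107,500, D $161,000, B $178,000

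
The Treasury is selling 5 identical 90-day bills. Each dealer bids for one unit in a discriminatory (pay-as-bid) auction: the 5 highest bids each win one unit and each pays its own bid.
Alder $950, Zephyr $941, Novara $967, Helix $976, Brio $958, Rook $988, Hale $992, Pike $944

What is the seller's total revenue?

Sorting: 992 (Hale), 988 (Rook), 976 (Helix), 967 (Novara), 958 (Brio), 950 (Alder), 944 (Pike), …
Winners (5 units): Hale, Rook, Helix, Novara, Brio.
Total revenue = 992 + 988 + 976 + 967 + 958 = $4,881.

Total revenue: $4,881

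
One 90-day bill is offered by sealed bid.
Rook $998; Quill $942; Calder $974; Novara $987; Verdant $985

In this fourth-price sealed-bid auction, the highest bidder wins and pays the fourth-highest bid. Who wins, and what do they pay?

Rook pays $974

Bids ranked: 998 (Rook) > 987 (Novara) > 985 (Verdant) > 974 (Calder) > 942 (Quill)
Rook is highest; pays the fourth-highest bid, $974.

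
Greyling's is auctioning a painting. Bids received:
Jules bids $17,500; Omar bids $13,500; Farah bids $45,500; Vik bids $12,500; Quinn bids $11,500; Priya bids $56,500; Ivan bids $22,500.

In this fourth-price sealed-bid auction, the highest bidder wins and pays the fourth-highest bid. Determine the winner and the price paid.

Priya pays $17,500

Bids ranked: 56,500 (Priya) > 45,500 (Farah) > 22,500 (Ivan) > 17,500 (Jules) > 13,500 (Omar) > 12,500 (Vik) > …
Priya is highest; pays the fourth-highest bid, $17,500.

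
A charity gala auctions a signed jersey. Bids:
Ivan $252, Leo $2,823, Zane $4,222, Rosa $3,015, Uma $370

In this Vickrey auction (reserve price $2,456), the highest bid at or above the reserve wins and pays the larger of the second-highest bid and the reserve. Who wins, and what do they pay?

Zane pays $3,015

Rule: the highest bid at or above the reserve wins and pays the larger of the second-highest bid and the reserve.
Sorting bids: 4,222 (Zane) > 3,015 (Rosa) > 2,823 (Leo) > 370 (Uma) > 252 (Ivan)
Highest eligible bid: Zane at $4,222.
Second-highest bid $3,015 exceeds the reserve $2,456 → payment $3,015.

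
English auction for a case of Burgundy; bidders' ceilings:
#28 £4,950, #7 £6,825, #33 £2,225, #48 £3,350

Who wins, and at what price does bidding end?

Open ascending-bid auction: the price rises until one bidder remains; the winner pays the price at which the last rival dropped out.
Limits in order: 6,825 (#7) > 4,950 (#28) > 3,350 (#48) > 2,225 (#33)
Once the price passes £4,950, only #7 is left; the hammer falls at #28's limit of £4,950.

#7 wins at £4,950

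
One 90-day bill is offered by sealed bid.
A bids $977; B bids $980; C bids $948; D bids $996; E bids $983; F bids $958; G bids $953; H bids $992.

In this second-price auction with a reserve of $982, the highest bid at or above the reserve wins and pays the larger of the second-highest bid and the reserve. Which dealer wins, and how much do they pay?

Bids ranked: 996 (D) > 992 (H) > 983 (E) > 980 (B) > 977 (A) > 958 (F) > …
Highest eligible bid: D at $996.
Second-highest bid $992 exceeds the reserve $982 → payment $992.

D pays $992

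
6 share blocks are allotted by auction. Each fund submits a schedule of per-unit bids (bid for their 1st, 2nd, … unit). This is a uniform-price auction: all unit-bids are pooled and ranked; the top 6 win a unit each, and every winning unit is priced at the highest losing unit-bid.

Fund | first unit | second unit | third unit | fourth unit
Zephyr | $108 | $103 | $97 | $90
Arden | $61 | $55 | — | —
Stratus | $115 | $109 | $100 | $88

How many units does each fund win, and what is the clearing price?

Merging the schedules and taking the best 6: 115 (Stratus-1), 109 (Stratus-2), 108 (Zephyr-1), 103 (Zephyr-2), 100 (Stratus-3), 97 (Zephyr-3)
First bid not allocated: $90.
Allocation: Stratus 3, Zephyr 3.

Stratus 3, Zephyr 3; clearing price $90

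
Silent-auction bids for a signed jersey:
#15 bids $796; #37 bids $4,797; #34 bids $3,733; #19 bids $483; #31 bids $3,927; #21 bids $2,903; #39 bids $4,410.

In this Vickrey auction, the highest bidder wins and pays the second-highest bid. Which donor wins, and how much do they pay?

Bids ranked: 4,797 (#37) > 4,410 (#39) > 3,927 (#31) > 3,733 (#34) > 2,903 (#21) > 796 (#15) > …
#37 wins with the highest bid; price is set by the runner-up at $4,410.

#37 pays $4,410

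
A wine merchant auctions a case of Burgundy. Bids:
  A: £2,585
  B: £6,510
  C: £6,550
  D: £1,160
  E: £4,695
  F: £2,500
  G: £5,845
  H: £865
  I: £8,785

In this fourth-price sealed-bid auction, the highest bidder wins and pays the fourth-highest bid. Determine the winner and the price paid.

Bids in order: 8,785 (I) > 6,550 (C) > 6,510 (B) > 5,845 (G) > 4,695 (E) > 2,585 (A) > …
I wins; payment is bid #4 in the ranking = £5,845.

I pays £5,845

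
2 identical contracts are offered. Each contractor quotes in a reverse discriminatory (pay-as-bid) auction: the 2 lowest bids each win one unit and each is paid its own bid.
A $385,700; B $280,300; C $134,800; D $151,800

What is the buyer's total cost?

Total cost: $286,600

Bids ranked low→high: 134,800 (C), 151,800 (D), 280,300 (B), 385,700 (A)
The 2 lowest are C, D.
Total cost = 134,800 + 151,800 = $286,600.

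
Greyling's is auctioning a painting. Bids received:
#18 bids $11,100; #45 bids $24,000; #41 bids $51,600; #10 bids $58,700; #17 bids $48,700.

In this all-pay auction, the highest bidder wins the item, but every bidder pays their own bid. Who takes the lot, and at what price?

All-pay auction: the highest bidder wins the item, but every bidder pays their own bid.
Bids in order: 58,700 (#10) > 51,600 (#41) > 48,700 (#17) > 24,000 (#45) > 11,100 (#18)
#10 is highest and takes the item; every bidder forfeits their bid.

#10 pays $58,700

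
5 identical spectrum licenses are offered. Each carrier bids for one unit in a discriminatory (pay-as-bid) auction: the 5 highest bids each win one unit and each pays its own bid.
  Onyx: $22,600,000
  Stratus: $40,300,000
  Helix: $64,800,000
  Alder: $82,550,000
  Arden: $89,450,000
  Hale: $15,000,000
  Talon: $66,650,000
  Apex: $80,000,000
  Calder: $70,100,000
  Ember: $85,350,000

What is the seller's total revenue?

Sorting: 89,450,000 (Arden), 85,350,000 (Ember), 82,550,000 (Alder), 80,000,000 (Apex), 70,100,000 (Calder), 66,650,000 (Talon), 64,800,000 (Helix), …
Top 5: Arden, Ember, Alder, Apex, Calder.
Total revenue = 89,450,000 + 85,350,000 + 82,550,000 + 80,000,000 + 70,100,000 = $407,450,000.

Total revenue: $407,450,000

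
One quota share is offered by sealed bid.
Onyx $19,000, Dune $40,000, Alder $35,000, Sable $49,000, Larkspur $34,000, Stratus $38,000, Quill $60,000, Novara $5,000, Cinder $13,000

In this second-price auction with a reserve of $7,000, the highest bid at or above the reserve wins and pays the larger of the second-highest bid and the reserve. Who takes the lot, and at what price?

Quill pays $49,000

Rule: the highest bid at or above the reserve wins and pays the larger of the second-highest bid and the reserve.
Bids ranked: 60,000 (Quill) > 49,000 (Sable) > 40,000 (Dune) > 38,000 (Stratus) > 35,000 (Alder) > 34,000 (Larkspur) > …
Highest eligible bid: Quill at $60,000.
max(second-highest $49,000, reserve $7,000) = $49,000; the reserve does not bind.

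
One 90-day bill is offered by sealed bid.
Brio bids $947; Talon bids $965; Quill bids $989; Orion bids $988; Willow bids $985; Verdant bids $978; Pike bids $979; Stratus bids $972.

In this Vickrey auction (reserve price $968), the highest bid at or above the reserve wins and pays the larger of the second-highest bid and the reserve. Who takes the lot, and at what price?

Quill pays $988

Rule: the highest bid at or above the reserve wins and pays the larger of the second-highest bid and the reserve.
Bids ranked: 989 (Quill) > 988 (Orion) > 985 (Willow) > 979 (Pike) > 978 (Verdant) > 972 (Stratus) > …
Highest eligible bid: Quill at $989.
Second-highest bid $988 exceeds the reserve $968 → payment $988.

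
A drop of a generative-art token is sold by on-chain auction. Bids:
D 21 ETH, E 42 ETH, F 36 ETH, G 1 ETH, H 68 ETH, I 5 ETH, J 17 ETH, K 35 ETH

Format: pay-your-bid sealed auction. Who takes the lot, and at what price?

H pays 68 ETH

Rule: the highest bidder wins and pays their own bid.
Sorting bids: 68 (H) > 42 (E) > 36 (F) > 35 (K) > 21 (D) > 17 (J) > …
H is highest → pays own bid, 68 ETH.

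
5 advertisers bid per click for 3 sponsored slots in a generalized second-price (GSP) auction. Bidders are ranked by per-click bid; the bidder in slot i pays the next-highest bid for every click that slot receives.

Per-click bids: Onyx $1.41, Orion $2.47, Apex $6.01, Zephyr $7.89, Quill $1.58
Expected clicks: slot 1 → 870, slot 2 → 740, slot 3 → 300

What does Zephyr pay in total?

Zephyr pays $5228.70

Per-click bids in order: $7.89 (Zephyr) > $6.01 (Apex) > $2.47 (Orion) > $1.58 (Quill) > …
Zephyr holds slot 1 → pays next bid $6.01 × 870 clicks = $5228.70.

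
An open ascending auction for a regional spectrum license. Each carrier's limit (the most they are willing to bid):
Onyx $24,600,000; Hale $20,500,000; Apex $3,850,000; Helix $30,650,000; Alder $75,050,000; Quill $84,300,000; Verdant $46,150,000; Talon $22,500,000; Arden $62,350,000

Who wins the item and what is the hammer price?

Quill wins at $75,050,000

Rule: the price rises until one bidder remains; the winner pays the price at which the last rival dropped out.
Limits ranked: 84,300,000 (Quill) > 75,050,000 (Alder) > 62,350,000 (Arden) > 46,150,000 (Verdant) > 30,650,000 (Helix) > 24,600,000 (Onyx) > …
Bidding ends when Alder exits at $75,050,000; Quill takes it.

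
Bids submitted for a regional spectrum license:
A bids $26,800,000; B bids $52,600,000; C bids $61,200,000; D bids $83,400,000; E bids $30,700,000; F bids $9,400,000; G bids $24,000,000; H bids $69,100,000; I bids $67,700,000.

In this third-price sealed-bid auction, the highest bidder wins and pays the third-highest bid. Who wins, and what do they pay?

D pays $67,700,000

Bids in order: 83,400,000 (D) > 69,100,000 (H) > 67,700,000 (I) > 61,200,000 (C) > 52,600,000 (B) > 30,700,000 (E) > …
D is highest; pays the third-highest bid, $67,700,000.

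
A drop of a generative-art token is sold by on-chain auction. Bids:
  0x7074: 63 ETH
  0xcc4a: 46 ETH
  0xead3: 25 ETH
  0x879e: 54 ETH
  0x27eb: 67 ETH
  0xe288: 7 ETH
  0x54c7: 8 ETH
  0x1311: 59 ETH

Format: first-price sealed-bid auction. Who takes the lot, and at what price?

Rule: the highest bidder wins and pays their own bid.
Bids in order: 67 (0x27eb) > 63 (0x7074) > 59 (0x1311) > 54 (0x879e) > 46 (0xcc4a) > 25 (0xead3) > …
0x27eb is highest → pays own bid, 67 ETH.

0x27eb pays 67 ETH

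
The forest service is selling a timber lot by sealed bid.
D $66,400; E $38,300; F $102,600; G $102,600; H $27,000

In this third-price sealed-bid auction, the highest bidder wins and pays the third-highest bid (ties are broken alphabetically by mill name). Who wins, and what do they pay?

Sorting bids: 102,600 (F) > 102,600 (G) > 66,400 (D) > 38,300 (E) > 27,000 (H)
Tie at $102,600 → F wins by tie-break.
F wins; payment is bid #3 in the ranking = $66,400.

F pays $66,400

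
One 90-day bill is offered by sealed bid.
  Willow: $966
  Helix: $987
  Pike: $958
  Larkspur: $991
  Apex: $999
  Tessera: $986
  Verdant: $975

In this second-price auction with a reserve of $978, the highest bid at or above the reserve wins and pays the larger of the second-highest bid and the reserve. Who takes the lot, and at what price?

Bids in order: 999 (Apex) > 991 (Larkspur) > 987 (Helix) > 986 (Tessera) > 975 (Verdant) > 966 (Willow) > …
Apex has the top bid at or above the reserve ($999).
Second-highest bid $991 exceeds the reserve $978 → payment $991.

Apex pays $991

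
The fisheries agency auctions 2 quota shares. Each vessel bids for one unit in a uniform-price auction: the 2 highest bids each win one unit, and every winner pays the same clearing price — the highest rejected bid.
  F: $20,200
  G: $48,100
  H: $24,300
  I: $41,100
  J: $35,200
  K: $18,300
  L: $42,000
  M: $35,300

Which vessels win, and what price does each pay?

G, L; each pays $41,100

Sorting: 48,100 (G), 42,000 (L), 41,100 (I), 35,300 (M), …
Top 2: G, L.
First losing bid is I's $41,100, which sets the uniform price.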